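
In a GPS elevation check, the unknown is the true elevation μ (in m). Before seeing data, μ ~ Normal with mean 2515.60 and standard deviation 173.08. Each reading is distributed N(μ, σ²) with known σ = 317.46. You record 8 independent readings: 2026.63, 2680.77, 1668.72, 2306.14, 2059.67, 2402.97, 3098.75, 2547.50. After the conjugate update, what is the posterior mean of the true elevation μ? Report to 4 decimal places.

For Normal data with known variance σ², a Normal(μ₀, σ₀²) prior on μ is conjugate. Posterior precision = 1/σ₀² + n/σ²; posterior mean is the precision-weighted average of μ₀ and x̄.
Σxᵢ = 2026.63 + 2680.77 + 1668.72 + 2306.14 + 2059.67 + 2402.97 + 3098.75 + 2547.50 = 18791.15, so n·x̄ = 18791.15.
σ₀² = 173.08² = 29956.6864, σ² = 317.46² = 100780.8516; σ² + n·σ₀² = 100780.8516 + 8·29956.6864 = 340434.3428.
Posterior mean = (μ₀/σ₀² + n·x̄/σ²)/(1/σ₀² + n/σ²) = (σ²·μ₀ + σ₀²·n·x̄)/(σ² + n·σ₀²) = (100780.8516·2515.60 + 29956.6864·18791.15)/340434.3428 = 816444897.93032/340434.3428 = 2398.2448.

2398.2448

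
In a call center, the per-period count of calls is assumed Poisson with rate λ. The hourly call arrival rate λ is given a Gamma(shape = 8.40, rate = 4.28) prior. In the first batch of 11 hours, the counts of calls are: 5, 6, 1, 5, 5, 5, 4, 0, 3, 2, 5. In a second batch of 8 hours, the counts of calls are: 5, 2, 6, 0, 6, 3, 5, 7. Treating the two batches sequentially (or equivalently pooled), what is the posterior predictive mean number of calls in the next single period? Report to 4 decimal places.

3.5825

With a Gamma(shape α, rate β) prior, the Poisson likelihood is conjugate: the posterior is Gamma(α + ΣXᵢ, β + n).
Batch 1: sum of counts S = 41 over n = 11 hours.
After batch 1: Gamma(α+S, β+n) = Gamma(8.40+41, 4.28+11) = Gamma(49.40, 15.28).
Batch 2: sum of counts S = 34 over n = 8 hours.
After batch 2: Gamma(α+S, β+n) = Gamma(49.40+34, 15.28+8) = Gamma(83.40, 23.28).
The predictive distribution for one future period is NegBinom with mean α/β = 3.5825.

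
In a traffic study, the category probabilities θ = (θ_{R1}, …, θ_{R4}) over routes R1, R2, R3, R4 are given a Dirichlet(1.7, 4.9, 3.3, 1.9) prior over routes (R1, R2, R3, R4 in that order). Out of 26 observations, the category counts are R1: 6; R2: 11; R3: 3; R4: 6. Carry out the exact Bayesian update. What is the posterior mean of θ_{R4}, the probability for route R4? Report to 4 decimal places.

0.2090

The Dirichlet prior is conjugate to the Multinomial likelihood: each posterior αⱼ = prior αⱼ + observed count nⱼ.
Posterior concentration: (7.7, 15.9, 6.3, 7.9), total = 37.8.
E[θ_{R4}|data] = α_{R4}/Σα = 7.9/37.8 = 0.2090.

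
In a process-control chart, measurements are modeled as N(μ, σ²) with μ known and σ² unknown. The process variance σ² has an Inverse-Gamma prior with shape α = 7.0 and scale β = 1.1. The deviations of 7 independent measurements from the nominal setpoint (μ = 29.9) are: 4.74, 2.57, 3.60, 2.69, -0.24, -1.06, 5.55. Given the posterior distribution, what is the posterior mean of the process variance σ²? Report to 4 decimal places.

With known mean μ and an Inverse-Gamma(α, β) prior on σ², the Normal likelihood is conjugate: posterior is Inv-Gamma(α + n/2, β + Σ(xᵢ−μ)²/2).
Σ(xᵢ−μ)² = (4.74)² + (2.57)² + (3.60)² + (2.69)² + (-0.24)² + (-1.06)² + (5.55)² = 81.2523.
Posterior: Inv-Gamma(7.0 + 7/2, 1.1 + 81.2523/2) = Inv-Gamma(10.50, 41.72615).
E[σ²|data] = β/(α−1) = 41.72615/9.50 = 4.3922.

4.3922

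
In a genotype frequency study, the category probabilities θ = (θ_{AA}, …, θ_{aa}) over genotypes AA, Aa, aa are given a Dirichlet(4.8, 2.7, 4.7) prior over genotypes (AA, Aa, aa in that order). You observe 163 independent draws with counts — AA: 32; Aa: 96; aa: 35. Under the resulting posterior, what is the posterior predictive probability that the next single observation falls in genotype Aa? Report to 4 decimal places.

The Dirichlet prior is conjugate to the Multinomial likelihood: each posterior αⱼ = prior αⱼ + observed count nⱼ.
Posterior concentration: (36.8, 98.7, 39.7), total = 175.2.
P(next = Aa | data) = α_{Aa}/Σα = 0.5634.

0.5634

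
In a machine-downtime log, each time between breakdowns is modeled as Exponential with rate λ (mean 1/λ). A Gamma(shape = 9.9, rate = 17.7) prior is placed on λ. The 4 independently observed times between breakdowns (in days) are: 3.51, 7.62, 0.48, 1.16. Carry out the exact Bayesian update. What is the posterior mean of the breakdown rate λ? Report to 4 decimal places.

0.4562

With a Gamma(shape α, rate β) prior on the exponential rate λ, the posterior after n observations with total T = Σxᵢ is Gamma(α+n, β+T).
Sum of observations T = 12.77 days; n = 4.
Posterior: Gamma(9.9+4, 17.7+12.77) = Gamma(13.9, 30.47).
Posterior mean of λ = α/β = 13.9/30.47 = 0.4562.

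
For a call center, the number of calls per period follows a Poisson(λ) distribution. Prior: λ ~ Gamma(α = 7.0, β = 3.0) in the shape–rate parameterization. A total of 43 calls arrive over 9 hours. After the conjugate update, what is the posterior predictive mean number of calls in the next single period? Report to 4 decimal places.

4.1667

With a Gamma(shape α, rate β) prior, the Poisson likelihood is conjugate: the posterior is Gamma(α + ΣXᵢ, β + n).
Posterior: Gamma(α+S, β+n) = Gamma(7.0+43, 3.0+9) = Gamma(50.0, 12.0).
The predictive distribution for one future period is NegBinom with mean α/β = 4.1667.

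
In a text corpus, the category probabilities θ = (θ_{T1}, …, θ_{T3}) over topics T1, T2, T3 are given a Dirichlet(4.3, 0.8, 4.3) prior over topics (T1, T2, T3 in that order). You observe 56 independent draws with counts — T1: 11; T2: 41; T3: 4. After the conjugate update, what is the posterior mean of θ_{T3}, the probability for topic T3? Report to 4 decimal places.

The Dirichlet prior is conjugate to the Multinomial likelihood: each posterior αⱼ = prior αⱼ + observed count nⱼ.
Posterior concentration: (15.3, 41.8, 8.3), total = 65.4.
E[θ_{T3}|data] = α_{T3}/Σα = 8.3/65.4 = 0.1269.

0.1269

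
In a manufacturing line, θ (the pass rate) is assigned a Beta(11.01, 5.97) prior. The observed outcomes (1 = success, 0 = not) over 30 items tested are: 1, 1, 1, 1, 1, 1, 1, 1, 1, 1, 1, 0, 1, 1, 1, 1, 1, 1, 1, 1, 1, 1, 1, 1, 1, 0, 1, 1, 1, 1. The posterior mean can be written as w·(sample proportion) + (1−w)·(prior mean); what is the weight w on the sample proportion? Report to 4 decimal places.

0.6386

The Beta prior is conjugate to a Binomial/Bernoulli likelihood; the update adds successes to α and failures to β.
Posterior mean = (α₀+k)/(α₀+β₀+n) = [n/(α₀+β₀+n)]·(k/n) + [(α₀+β₀)/(α₀+β₀+n)]·α₀/(α₀+β₀), so only n and the prior enter the weight.
The weight on the data is w = n/(α₀+β₀+n) = 30/(11.01+5.97+30) = 30/46.98 = 0.6386.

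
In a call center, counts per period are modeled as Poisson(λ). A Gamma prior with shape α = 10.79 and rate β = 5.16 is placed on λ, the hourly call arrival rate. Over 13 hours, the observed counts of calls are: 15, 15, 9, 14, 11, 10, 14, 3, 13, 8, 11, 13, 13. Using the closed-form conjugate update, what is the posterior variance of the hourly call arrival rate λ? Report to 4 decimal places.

With a Gamma(shape α, rate β) prior, the Poisson likelihood is conjugate: the posterior is Gamma(α + ΣXᵢ, β + n).
Sum of counts S = 149 over n = 13 hours.
Posterior: Gamma(α+S, β+n) = Gamma(10.79+149, 5.16+13) = Gamma(159.79, 18.16).
Var = α/β² = 159.79/18.16² = 0.4845.

0.4845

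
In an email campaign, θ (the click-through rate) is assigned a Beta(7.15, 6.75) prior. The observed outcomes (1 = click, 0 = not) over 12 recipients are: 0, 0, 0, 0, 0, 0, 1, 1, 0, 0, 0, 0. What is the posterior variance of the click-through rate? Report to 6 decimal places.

0.008493

The Beta prior is conjugate to a Binomial/Bernoulli likelihood; the update adds successes to α and failures to β.
Posterior: Beta(α+k, β+n−k) = Beta(7.15+2, 6.75+10) = Beta(9.15, 16.75).
Var = αβ/((α+β)²(α+β+1)) = 9.15·16.75/(25.90²·26.90) = 0.008493.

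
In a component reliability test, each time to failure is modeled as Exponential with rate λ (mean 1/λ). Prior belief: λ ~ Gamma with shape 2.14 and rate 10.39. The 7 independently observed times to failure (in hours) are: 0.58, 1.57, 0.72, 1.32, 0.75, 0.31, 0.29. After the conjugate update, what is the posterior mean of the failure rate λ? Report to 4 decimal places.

0.5738

With a Gamma(shape α, rate β) prior on the exponential rate λ, the posterior after n observations with total T = Σxᵢ is Gamma(α+n, β+T).
Sum of observations T = 5.54 hours; n = 7.
Posterior: Gamma(2.14+7, 10.39+5.54) = Gamma(9.14, 15.93).
Posterior mean of λ = α/β = 9.14/15.93 = 0.5738.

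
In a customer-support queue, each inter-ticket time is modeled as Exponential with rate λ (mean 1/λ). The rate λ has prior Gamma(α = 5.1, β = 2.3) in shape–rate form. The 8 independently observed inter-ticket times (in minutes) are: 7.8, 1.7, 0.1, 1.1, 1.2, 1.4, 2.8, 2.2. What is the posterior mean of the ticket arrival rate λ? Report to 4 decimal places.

With a Gamma(shape α, rate β) prior on the exponential rate λ, the posterior after n observations with total T = Σxᵢ is Gamma(α+n, β+T).
Sum of observations T = 18.3 minutes; n = 8.
Posterior: Gamma(5.1+8, 2.3+18.3) = Gamma(13.1, 20.6).
Posterior mean of λ = α/β = 13.1/20.6 = 0.6359.

0.6359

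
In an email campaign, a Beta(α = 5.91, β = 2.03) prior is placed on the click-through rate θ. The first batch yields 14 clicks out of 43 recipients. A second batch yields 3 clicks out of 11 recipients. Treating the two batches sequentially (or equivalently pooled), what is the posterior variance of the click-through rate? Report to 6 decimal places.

The Beta prior is conjugate to a Binomial/Bernoulli likelihood; the update adds successes to α and failures to β.
After batch 1: Beta(5.91+14, 2.03+29) = Beta(19.91, 31.03).
After batch 2: Beta(19.91+3, 31.03+8) = Beta(22.91, 39.03).
Var = αβ/((α+β)²(α+β+1)) = 22.91·39.03/(61.94²·62.94) = 0.003703.

0.003703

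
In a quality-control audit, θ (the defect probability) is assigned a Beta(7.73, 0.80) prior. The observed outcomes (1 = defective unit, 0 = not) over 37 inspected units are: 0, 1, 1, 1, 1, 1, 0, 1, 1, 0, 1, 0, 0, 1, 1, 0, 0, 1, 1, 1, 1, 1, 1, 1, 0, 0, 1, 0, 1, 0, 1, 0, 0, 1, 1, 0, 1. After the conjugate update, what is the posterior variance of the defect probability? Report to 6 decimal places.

The Beta prior is conjugate to a Binomial/Bernoulli likelihood; the update adds successes to α and failures to β.
Posterior: Beta(α+k, β+n−k) = Beta(7.73+23, 0.80+14) = Beta(30.73, 14.80).
Var = αβ/((α+β)²(α+β+1)) = 30.73·14.80/(45.53²·46.53) = 0.004715.

0.004715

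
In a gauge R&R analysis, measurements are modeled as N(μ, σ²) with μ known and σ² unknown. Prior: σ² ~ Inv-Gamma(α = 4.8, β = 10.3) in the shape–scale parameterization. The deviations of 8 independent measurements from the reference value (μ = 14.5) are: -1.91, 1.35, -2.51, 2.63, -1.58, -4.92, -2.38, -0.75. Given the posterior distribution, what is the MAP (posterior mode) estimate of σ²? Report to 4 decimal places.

With known mean μ and an Inverse-Gamma(α, β) prior on σ², the Normal likelihood is conjugate: posterior is Inv-Gamma(α + n/2, β + Σ(xᵢ−μ)²/2).
Σ(xᵢ−μ)² = (-1.91)² + (1.35)² + (-2.51)² + (2.63)² + (-1.58)² + (-4.92)² + (-2.38)² + (-0.75)² = 51.6173.
Posterior: Inv-Gamma(4.8 + 8/2, 10.3 + 51.6173/2) = Inv-Gamma(8.80, 36.10865).
Mode = β/(α+1) = 36.10865/9.80 = 3.6846.

3.6846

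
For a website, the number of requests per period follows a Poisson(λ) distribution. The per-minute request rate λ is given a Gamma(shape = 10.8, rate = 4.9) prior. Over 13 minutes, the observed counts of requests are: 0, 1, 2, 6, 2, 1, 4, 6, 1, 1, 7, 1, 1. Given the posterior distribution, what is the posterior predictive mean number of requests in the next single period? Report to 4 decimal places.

With a Gamma(shape α, rate β) prior, the Poisson likelihood is conjugate: the posterior is Gamma(α + ΣXᵢ, β + n).
Sum of counts S = 33 over n = 13 minutes.
Posterior: Gamma(α+S, β+n) = Gamma(10.8+33, 4.9+13) = Gamma(43.8, 17.9).
The predictive distribution for one future period is NegBinom with mean α/β = 2.4469.

2.4469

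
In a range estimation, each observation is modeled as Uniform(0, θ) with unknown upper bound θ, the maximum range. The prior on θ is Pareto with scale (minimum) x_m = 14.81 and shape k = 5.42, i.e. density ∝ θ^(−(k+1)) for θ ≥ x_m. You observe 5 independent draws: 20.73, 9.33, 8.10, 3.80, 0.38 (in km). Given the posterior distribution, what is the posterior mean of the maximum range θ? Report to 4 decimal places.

22.9306

A Pareto(scale x_m, shape k) prior on the upper bound θ of Uniform(0, θ) is conjugate: posterior is Pareto(max(x_m, max xᵢ), k + n).
Sample maximum = 20.73; prior scale x_m = 14.81 → posterior scale = max = 20.73.
Posterior shape = 5.42 + 5 = 10.42.
E[θ|data] = k·x_m/(k−1) = 10.42·20.73/9.42 = 22.9306.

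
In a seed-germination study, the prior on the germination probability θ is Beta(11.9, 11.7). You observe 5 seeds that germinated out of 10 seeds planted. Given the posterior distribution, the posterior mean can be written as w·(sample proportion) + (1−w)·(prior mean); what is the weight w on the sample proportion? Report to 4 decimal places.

The Beta prior is conjugate to a Binomial/Bernoulli likelihood; the update adds successes to α and failures to β.
Posterior mean = (α₀+k)/(α₀+β₀+n) = [n/(α₀+β₀+n)]·(k/n) + [(α₀+β₀)/(α₀+β₀+n)]·α₀/(α₀+β₀), so only n and the prior enter the weight.
The weight on the data is w = n/(α₀+β₀+n) = 10/(11.9+11.7+10) = 10/33.6 = 0.2976.

0.2976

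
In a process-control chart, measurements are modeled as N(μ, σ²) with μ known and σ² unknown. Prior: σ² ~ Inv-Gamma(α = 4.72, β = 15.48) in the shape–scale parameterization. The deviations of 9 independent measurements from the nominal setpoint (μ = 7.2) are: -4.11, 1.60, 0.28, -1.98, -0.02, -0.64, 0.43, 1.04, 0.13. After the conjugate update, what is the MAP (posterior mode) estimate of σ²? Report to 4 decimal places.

2.7448

With known mean μ and an Inverse-Gamma(α, β) prior on σ², the Normal likelihood is conjugate: posterior is Inv-Gamma(α + n/2, β + Σ(xᵢ−μ)²/2).
Σ(xᵢ−μ)² = (-4.11)² + (1.60)² + (0.28)² + (-1.98)² + (-0.02)² + (-0.64)² + (0.43)² + (1.04)² + (0.13)² = 25.1443.
Posterior: Inv-Gamma(4.72 + 9/2, 15.48 + 25.1443/2) = Inv-Gamma(9.22, 28.05215).
Mode = β/(α+1) = 28.05215/10.22 = 2.7448.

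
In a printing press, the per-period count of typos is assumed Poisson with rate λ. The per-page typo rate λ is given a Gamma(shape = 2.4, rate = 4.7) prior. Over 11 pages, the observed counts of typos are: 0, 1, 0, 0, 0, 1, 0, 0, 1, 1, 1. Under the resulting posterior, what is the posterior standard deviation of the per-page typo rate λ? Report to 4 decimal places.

0.1733

With a Gamma(shape α, rate β) prior, the Poisson likelihood is conjugate: the posterior is Gamma(α + ΣXᵢ, β + n).
Sum of counts S = 5 over n = 11 pages.
Posterior: Gamma(α+S, β+n) = Gamma(2.4+5, 4.7+11) = Gamma(7.4, 15.7).
SD = √α/β = √7.4/15.7 = 0.1733.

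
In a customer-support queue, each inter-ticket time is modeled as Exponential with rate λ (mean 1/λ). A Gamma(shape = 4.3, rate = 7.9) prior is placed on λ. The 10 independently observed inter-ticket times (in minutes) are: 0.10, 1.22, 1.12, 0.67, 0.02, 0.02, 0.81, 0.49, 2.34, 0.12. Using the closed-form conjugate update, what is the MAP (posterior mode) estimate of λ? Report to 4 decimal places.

0.8980

With a Gamma(shape α, rate β) prior on the exponential rate λ, the posterior after n observations with total T = Σxᵢ is Gamma(α+n, β+T).
Sum of observations T = 6.91 minutes; n = 10.
Posterior: Gamma(4.3+10, 7.9+6.91) = Gamma(14.3, 14.81).
Mode = (α−1)/β = 0.8980.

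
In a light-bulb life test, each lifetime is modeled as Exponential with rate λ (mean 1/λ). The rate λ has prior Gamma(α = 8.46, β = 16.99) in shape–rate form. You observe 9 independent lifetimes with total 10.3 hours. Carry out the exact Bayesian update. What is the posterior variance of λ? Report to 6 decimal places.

With a Gamma(shape α, rate β) prior on the exponential rate λ, the posterior after n observations with total T = Σxᵢ is Gamma(α+n, β+T).
Posterior: Gamma(8.46+9, 16.99+10.3) = Gamma(17.46, 27.29).
Var = α/β² = 0.023444.

0.023444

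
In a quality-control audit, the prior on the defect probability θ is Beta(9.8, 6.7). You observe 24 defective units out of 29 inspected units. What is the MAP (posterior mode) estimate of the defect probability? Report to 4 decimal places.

The Beta prior is conjugate to a Binomial/Bernoulli likelihood; the update adds successes to α and failures to β.
Posterior: Beta(α+k, β+n−k) = Beta(9.8+24, 6.7+5) = Beta(33.8, 11.7).
Mode of Beta(a,b) for a,b>1 is (a−1)/(a+b−2) = 32.8/43.5 = 0.7540.

0.7540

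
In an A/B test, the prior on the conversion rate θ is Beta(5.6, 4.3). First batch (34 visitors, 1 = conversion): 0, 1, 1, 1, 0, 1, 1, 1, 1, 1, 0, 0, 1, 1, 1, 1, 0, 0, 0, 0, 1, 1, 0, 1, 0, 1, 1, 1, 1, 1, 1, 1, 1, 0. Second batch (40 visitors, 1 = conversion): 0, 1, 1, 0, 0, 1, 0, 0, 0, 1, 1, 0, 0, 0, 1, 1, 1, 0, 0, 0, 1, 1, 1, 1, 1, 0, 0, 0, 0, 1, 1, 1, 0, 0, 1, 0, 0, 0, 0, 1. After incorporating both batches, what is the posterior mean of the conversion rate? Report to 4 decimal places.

0.5554

The Beta prior is conjugate to a Binomial/Bernoulli likelihood; the update adds successes to α and failures to β.
After batch 1: Beta(5.6+23, 4.3+11) = Beta(28.6, 15.3).
After batch 2: Beta(28.6+18, 15.3+22) = Beta(46.6, 37.3).
Posterior mean = α/(α+β) = 46.6/83.9 = 0.5554.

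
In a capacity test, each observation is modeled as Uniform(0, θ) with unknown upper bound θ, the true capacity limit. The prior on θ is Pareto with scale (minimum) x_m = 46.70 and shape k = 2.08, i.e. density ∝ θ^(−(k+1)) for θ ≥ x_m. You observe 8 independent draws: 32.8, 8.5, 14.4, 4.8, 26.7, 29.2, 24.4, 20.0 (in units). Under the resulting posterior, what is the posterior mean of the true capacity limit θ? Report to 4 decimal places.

A Pareto(scale x_m, shape k) prior on the upper bound θ of Uniform(0, θ) is conjugate: posterior is Pareto(max(x_m, max xᵢ), k + n).
Sample maximum = 32.8; prior scale x_m = 46.70 → posterior scale = max = 46.70.
Posterior shape = 2.08 + 8 = 10.08.
E[θ|data] = k·x_m/(k−1) = 10.08·46.70/9.08 = 51.8432.

51.8432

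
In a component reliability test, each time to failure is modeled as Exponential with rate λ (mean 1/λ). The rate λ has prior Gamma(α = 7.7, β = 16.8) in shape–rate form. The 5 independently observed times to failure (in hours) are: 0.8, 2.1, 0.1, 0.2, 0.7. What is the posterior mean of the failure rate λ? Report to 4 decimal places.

With a Gamma(shape α, rate β) prior on the exponential rate λ, the posterior after n observations with total T = Σxᵢ is Gamma(α+n, β+T).
Sum of observations T = 3.9 hours; n = 5.
Posterior: Gamma(7.7+5, 16.8+3.9) = Gamma(12.7, 20.7).
Posterior mean of λ = α/β = 12.7/20.7 = 0.6135.

0.6135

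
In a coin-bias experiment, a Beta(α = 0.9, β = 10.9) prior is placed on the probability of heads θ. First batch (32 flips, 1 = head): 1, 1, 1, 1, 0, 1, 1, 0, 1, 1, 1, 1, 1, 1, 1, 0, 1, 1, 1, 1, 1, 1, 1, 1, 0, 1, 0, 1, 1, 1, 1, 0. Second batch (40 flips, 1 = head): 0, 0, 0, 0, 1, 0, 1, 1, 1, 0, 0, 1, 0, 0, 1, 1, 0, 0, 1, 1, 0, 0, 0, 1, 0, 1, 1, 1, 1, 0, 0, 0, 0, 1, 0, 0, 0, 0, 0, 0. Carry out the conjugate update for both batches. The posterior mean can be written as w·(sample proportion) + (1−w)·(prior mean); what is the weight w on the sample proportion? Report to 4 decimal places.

0.8592

The Beta prior is conjugate to a Binomial/Bernoulli likelihood; the update adds successes to α and failures to β.
Total number of flips: n = 32 + 40 = 72.
Posterior mean = (α₀+k)/(α₀+β₀+n) = [n/(α₀+β₀+n)]·(k/n) + [(α₀+β₀)/(α₀+β₀+n)]·α₀/(α₀+β₀), so only n and the prior enter the weight.
The weight on the data is w = n/(α₀+β₀+n) = 72/(0.9+10.9+72) = 72/83.8 = 0.8592.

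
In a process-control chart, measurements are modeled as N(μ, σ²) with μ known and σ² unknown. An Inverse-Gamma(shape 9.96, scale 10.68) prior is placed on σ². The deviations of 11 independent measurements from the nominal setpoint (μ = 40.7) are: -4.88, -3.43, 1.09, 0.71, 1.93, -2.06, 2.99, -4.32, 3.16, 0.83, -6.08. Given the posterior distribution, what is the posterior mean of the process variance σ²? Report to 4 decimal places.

With known mean μ and an Inverse-Gamma(α, β) prior on σ², the Normal likelihood is conjugate: posterior is Inv-Gamma(α + n/2, β + Σ(xᵢ−μ)²/2).
Σ(xᵢ−μ)² = (-4.88)² + (-3.43)² + (1.09)² + (0.71)² + (1.93)² + (-2.06)² + (2.99)² + (-4.32)² + (3.16)² + (0.83)² + (-6.08)² = 120.4834.
Posterior: Inv-Gamma(9.96 + 11/2, 10.68 + 120.4834/2) = Inv-Gamma(15.46, 70.92170).
E[σ²|data] = β/(α−1) = 70.92170/14.46 = 4.9047.

4.9047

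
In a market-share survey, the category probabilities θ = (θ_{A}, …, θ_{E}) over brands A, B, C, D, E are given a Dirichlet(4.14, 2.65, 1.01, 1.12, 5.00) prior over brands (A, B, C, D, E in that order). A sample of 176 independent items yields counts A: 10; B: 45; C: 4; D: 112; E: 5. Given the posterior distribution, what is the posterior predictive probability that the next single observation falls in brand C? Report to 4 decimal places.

0.0264

The Dirichlet prior is conjugate to the Multinomial likelihood: each posterior αⱼ = prior αⱼ + observed count nⱼ.
Posterior concentration: (14.14, 47.65, 5.01, 113.12, 10.00), total = 189.92.
P(next = C | data) = α_{C}/Σα = 0.0264.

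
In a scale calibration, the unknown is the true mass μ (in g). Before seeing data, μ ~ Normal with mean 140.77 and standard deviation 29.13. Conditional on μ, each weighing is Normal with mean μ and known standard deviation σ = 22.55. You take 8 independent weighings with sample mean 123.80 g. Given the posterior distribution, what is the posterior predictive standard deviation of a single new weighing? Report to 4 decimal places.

23.8251

For Normal data with known variance σ², a Normal(μ₀, σ₀²) prior on μ is conjugate. Posterior precision = 1/σ₀² + n/σ²; posterior mean is the precision-weighted average of μ₀ and x̄.
σ₀² = 29.13² = 848.5569, σ² = 22.55² = 508.5025; σ² + n·σ₀² = 508.5025 + 8·848.5569 = 7296.9577.
Posterior precision = 1/σ₀² + n/σ² = 1/848.5569 + 8/508.5025 = (σ² + n·σ₀²)/(σ₀²σ²) = 7296.9577/(848.5569·508.5025); posterior variance σₙ² = σ₀²σ²/(σ² + n·σ₀²) = 848.5569·508.5025/7296.9577 = 59.133316.
Predictive variance for one new observation = σₙ² + σ² = 848.5569·508.5025/7296.9577 + 508.5025 = σ²·(σ₀² + 7296.9577)/7296.9577 = 508.5025·8145.5146/7296.9577 = 567.635816; SD = √(508.5025·8145.5146/7296.9577) = 23.8251.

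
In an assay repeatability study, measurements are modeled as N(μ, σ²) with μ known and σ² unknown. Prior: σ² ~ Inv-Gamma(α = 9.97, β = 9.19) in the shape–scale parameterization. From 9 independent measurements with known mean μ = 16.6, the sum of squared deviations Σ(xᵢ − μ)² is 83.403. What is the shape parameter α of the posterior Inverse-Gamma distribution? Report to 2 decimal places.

With known mean μ and an Inverse-Gamma(α, β) prior on σ², the Normal likelihood is conjugate: posterior is Inv-Gamma(α + n/2, β + Σ(xᵢ−μ)²/2).
Posterior: Inv-Gamma(9.97 + 9/2, 9.19 + 83.403/2) = Inv-Gamma(14.47, 50.8915).
Posterior α = 14.47.

14.47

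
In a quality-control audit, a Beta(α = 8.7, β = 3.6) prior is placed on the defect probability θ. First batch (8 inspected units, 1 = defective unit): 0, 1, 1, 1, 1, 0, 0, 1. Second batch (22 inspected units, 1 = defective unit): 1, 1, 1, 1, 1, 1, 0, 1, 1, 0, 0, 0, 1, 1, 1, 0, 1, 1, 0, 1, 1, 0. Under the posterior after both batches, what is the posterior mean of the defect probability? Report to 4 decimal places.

0.6785

The Beta prior is conjugate to a Binomial/Bernoulli likelihood; the update adds successes to α and failures to β.
After batch 1: Beta(8.7+5, 3.6+3) = Beta(13.7, 6.6).
After batch 2: Beta(13.7+15, 6.6+7) = Beta(28.7, 13.6).
Posterior mean = α/(α+β) = 28.7/42.3 = 0.6785.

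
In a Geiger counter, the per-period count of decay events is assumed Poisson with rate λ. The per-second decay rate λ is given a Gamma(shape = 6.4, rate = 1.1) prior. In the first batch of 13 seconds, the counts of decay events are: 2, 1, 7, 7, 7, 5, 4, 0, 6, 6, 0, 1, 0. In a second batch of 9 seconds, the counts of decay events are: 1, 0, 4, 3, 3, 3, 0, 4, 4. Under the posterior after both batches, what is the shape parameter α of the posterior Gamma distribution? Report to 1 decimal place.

With a Gamma(shape α, rate β) prior, the Poisson likelihood is conjugate: the posterior is Gamma(α + ΣXᵢ, β + n).
Batch 1: sum of counts S = 46 over n = 13 seconds.
After batch 1: Gamma(α+S, β+n) = Gamma(6.4+46, 1.1+13) = Gamma(52.4, 14.1).
Batch 2: sum of counts S = 22 over n = 9 seconds.
After batch 2: Gamma(α+S, β+n) = Gamma(52.4+22, 14.1+9) = Gamma(74.4, 23.1).
Posterior α = 74.4.

74.4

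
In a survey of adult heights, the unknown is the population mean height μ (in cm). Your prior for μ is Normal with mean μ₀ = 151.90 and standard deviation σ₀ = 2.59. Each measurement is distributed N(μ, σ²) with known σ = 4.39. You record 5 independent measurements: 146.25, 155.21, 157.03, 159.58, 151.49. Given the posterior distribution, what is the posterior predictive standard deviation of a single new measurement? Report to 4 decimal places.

4.6605

For Normal data with known variance σ², a Normal(μ₀, σ₀²) prior on μ is conjugate. Posterior precision = 1/σ₀² + n/σ²; posterior mean is the precision-weighted average of μ₀ and x̄.
σ₀² = 2.59² = 6.7081, σ² = 4.39² = 19.2721; σ² + n·σ₀² = 19.2721 + 5·6.7081 = 52.8126.
Posterior precision = 1/σ₀² + n/σ² = 1/6.7081 + 5/19.2721 = (σ² + n·σ₀²)/(σ₀²σ²) = 52.8126/(6.7081·19.2721); posterior variance σₙ² = σ₀²σ²/(σ² + n·σ₀²) = 6.7081·19.2721/52.8126 = 2.447885.
Predictive variance for one new observation = σₙ² + σ² = 6.7081·19.2721/52.8126 + 19.2721 = σ²·(σ₀² + 52.8126)/52.8126 = 19.2721·59.5207/52.8126 = 21.719985; SD = √(19.2721·59.5207/52.8126) = 4.6605.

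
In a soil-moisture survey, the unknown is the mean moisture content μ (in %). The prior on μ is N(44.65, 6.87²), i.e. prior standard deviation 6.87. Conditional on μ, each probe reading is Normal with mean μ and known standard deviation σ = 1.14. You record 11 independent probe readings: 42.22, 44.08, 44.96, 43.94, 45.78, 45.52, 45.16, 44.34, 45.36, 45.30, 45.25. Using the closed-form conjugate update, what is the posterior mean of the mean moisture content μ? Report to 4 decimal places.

44.7189

For Normal data with known variance σ², a Normal(μ₀, σ₀²) prior on μ is conjugate. Posterior precision = 1/σ₀² + n/σ²; posterior mean is the precision-weighted average of μ₀ and x̄.
Σxᵢ = 42.22 + 44.08 + 44.96 + 43.94 + 45.78 + 45.52 + 45.16 + 44.34 + 45.36 + 45.30 + 45.25 = 491.91, so n·x̄ = 491.91.
σ₀² = 6.87² = 47.1969, σ² = 1.14² = 1.2996; σ² + n·σ₀² = 1.2996 + 11·47.1969 = 520.4655.
Posterior mean = (μ₀/σ₀² + n·x̄/σ²)/(1/σ₀² + n/σ²) = (σ²·μ₀ + σ₀²·n·x̄)/(σ² + n·σ₀²) = (1.2996·44.65 + 47.1969·491.91)/520.4655 = 23274.654219/520.4655 = 44.7189.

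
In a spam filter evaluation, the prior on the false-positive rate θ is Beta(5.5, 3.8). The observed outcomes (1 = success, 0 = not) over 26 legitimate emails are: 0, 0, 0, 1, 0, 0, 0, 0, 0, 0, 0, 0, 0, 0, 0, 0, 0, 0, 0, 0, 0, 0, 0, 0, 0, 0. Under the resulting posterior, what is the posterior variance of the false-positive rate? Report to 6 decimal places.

0.004139

The Beta prior is conjugate to a Binomial/Bernoulli likelihood; the update adds successes to α and failures to β.
Posterior: Beta(α+k, β+n−k) = Beta(5.5+1, 3.8+25) = Beta(6.5, 28.8).
Var = αβ/((α+β)²(α+β+1)) = 6.5·28.8/(35.3²·36.3) = 0.004139.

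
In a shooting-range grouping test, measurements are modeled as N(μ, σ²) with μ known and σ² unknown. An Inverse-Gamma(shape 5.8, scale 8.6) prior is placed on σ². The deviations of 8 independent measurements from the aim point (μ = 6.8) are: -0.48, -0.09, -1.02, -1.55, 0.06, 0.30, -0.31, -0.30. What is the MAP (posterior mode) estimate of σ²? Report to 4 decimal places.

With known mean μ and an Inverse-Gamma(α, β) prior on σ², the Normal likelihood is conjugate: posterior is Inv-Gamma(α + n/2, β + Σ(xᵢ−μ)²/2).
Σ(xᵢ−μ)² = (-0.48)² + (-0.09)² + (-1.02)² + (-1.55)² + (0.06)² + (0.30)² + (-0.31)² + (-0.30)² = 3.9611.
Posterior: Inv-Gamma(5.8 + 8/2, 8.6 + 3.9611/2) = Inv-Gamma(9.80, 10.58055).
Mode = β/(α+1) = 10.58055/10.80 = 0.9797.

0.9797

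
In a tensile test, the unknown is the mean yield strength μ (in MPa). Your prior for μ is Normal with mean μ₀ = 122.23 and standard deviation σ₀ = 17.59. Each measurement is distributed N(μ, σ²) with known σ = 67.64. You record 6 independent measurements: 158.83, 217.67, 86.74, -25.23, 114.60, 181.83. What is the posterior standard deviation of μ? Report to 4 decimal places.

For Normal data with known variance σ², a Normal(μ₀, σ₀²) prior on μ is conjugate. Posterior precision = 1/σ₀² + n/σ²; posterior mean is the precision-weighted average of μ₀ and x̄.
σ₀² = 17.59² = 309.4081, σ² = 67.64² = 4575.1696; σ² + n·σ₀² = 4575.1696 + 6·309.4081 = 6431.6182.
Posterior precision = 1/σ₀² + n/σ² = 1/309.4081 + 6/4575.1696 = (σ² + n·σ₀²)/(σ₀²σ²) = 6431.6182/(309.4081·4575.1696); posterior variance σₙ² = σ₀²σ²/(σ² + n·σ₀²) = 309.4081·4575.1696/6431.6182 = 220.099280.
Posterior SD = √σₙ² = √(309.4081·4575.1696/6431.6182) = 14.8357.

14.8357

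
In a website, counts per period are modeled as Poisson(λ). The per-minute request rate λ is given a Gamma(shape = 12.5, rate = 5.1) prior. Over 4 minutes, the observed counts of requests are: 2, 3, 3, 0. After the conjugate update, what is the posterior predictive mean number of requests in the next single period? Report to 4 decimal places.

2.2527

With a Gamma(shape α, rate β) prior, the Poisson likelihood is conjugate: the posterior is Gamma(α + ΣXᵢ, β + n).
Sum of counts S = 8 over n = 4 minutes.
Posterior: Gamma(α+S, β+n) = Gamma(12.5+8, 5.1+4) = Gamma(20.5, 9.1).
The predictive distribution for one future period is NegBinom with mean α/β = 2.2527.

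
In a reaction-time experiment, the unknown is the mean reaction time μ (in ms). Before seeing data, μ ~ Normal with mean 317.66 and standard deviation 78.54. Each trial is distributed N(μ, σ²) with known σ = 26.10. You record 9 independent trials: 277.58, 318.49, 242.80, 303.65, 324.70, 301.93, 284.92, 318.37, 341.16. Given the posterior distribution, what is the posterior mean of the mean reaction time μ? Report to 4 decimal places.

301.7069

For Normal data with known variance σ², a Normal(μ₀, σ₀²) prior on μ is conjugate. Posterior precision = 1/σ₀² + n/σ²; posterior mean is the precision-weighted average of μ₀ and x̄.
Σxᵢ = 277.58 + 318.49 + 242.80 + 303.65 + 324.70 + 301.93 + 284.92 + 318.37 + 341.16 = 2713.6, so n·x̄ = 2713.6.
σ₀² = 78.54² = 6168.5316, σ² = 26.10² = 681.21; σ² + n·σ₀² = 681.21 + 9·6168.5316 = 56197.9944.
Posterior mean = (μ₀/σ₀² + n·x̄/σ²)/(1/σ₀² + n/σ²) = (σ²·μ₀ + σ₀²·n·x̄)/(σ² + n·σ₀²) = (681.21·317.66 + 6168.5316·2713.6)/56197.9944 = 16955320.51836/56197.9944 = 301.7069.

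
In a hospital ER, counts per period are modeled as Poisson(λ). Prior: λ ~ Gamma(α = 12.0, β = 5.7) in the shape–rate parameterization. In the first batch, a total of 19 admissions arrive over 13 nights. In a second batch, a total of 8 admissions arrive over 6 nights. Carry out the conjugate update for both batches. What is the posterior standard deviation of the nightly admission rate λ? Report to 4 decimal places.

With a Gamma(shape α, rate β) prior, the Poisson likelihood is conjugate: the posterior is Gamma(α + ΣXᵢ, β + n).
After batch 1: Gamma(α+S, β+n) = Gamma(12.0+19, 5.7+13) = Gamma(31.0, 18.7).
After batch 2: Gamma(α+S, β+n) = Gamma(31.0+8, 18.7+6) = Gamma(39.0, 24.7).
SD = √α/β = √39.0/24.7 = 0.2528.

0.2528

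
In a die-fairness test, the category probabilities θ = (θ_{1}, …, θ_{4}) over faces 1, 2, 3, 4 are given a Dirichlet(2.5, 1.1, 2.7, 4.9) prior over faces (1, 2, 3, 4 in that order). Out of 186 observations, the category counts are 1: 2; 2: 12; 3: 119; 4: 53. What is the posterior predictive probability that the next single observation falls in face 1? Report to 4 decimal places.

0.0228

The Dirichlet prior is conjugate to the Multinomial likelihood: each posterior αⱼ = prior αⱼ + observed count nⱼ.
Posterior concentration: (4.5, 13.1, 121.7, 57.9), total = 197.2.
P(next = 1 | data) = α_{1}/Σα = 0.0228.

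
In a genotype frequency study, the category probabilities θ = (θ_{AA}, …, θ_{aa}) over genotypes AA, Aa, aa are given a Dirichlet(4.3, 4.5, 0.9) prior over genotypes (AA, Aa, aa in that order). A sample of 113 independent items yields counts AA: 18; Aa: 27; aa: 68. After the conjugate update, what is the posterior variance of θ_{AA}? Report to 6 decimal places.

The Dirichlet prior is conjugate to the Multinomial likelihood: each posterior αⱼ = prior αⱼ + observed count nⱼ.
Posterior concentration: (22.3, 31.5, 68.9), total = 122.7.
Var[θ_j] = α_j(Σα−α_j)/((Σα)²(Σα+1)) = 22.3·100.4/(122.7²·123.7) = 0.001202.

0.001202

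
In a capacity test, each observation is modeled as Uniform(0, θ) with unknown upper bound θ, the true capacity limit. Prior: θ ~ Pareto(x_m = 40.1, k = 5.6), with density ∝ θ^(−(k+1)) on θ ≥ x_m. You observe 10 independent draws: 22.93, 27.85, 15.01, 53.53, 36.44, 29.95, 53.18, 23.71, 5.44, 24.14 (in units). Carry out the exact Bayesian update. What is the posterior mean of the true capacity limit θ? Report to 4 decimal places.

A Pareto(scale x_m, shape k) prior on the upper bound θ of Uniform(0, θ) is conjugate: posterior is Pareto(max(x_m, max xᵢ), k + n).
Sample maximum = 53.53; prior scale x_m = 40.1 → posterior scale = max = 53.53.
Posterior shape = 5.6 + 10 = 15.6.
E[θ|data] = k·x_m/(k−1) = 15.6·53.53/14.6 = 57.1964.

57.1964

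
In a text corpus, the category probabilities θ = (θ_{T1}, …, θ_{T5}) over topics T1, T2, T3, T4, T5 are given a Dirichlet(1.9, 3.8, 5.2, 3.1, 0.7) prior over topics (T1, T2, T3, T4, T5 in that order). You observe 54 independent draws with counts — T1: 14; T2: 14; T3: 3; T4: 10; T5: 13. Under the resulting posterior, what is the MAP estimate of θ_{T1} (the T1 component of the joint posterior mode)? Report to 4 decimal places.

0.2339

The Dirichlet prior is conjugate to the Multinomial likelihood: each posterior αⱼ = prior αⱼ + observed count nⱼ.
Posterior concentration: (15.9, 17.8, 8.2, 13.1, 13.7), total = 68.7.
Joint mode component: (α_{T1}−1)/(Σα−K) = 14.9/63.7 = 0.2339.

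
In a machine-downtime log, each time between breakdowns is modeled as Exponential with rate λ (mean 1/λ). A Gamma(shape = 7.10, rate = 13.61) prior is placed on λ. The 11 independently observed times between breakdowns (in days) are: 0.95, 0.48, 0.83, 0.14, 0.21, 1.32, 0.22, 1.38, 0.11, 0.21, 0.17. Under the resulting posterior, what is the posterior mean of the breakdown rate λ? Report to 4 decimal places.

0.9221

With a Gamma(shape α, rate β) prior on the exponential rate λ, the posterior after n observations with total T = Σxᵢ is Gamma(α+n, β+T).
Sum of observations T = 6.02 days; n = 11.
Posterior: Gamma(7.10+11, 13.61+6.02) = Gamma(18.10, 19.63).
Posterior mean of λ = α/β = 18.10/19.63 = 0.9221.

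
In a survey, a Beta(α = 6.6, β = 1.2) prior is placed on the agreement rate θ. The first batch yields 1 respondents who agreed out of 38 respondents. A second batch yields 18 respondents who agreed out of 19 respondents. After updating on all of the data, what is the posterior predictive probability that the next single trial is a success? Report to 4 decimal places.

0.3951

The Beta prior is conjugate to a Binomial/Bernoulli likelihood; the update adds successes to α and failures to β.
After batch 1: Beta(6.6+1, 1.2+37) = Beta(7.6, 38.2).
After batch 2: Beta(7.6+18, 38.2+1) = Beta(25.6, 39.2).
For a single future Bernoulli trial, P(success | data) = α/(α+β) = 0.3951.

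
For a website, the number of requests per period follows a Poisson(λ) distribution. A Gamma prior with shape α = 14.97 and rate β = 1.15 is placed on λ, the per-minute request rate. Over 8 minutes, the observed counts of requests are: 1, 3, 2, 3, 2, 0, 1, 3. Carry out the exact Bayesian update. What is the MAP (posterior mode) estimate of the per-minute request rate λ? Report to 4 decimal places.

With a Gamma(shape α, rate β) prior, the Poisson likelihood is conjugate: the posterior is Gamma(α + ΣXᵢ, β + n).
Sum of counts S = 15 over n = 8 minutes.
Posterior: Gamma(α+S, β+n) = Gamma(14.97+15, 1.15+8) = Gamma(29.97, 9.15).
Mode of Gamma(α,β) for α≥1 is (α−1)/β = 28.97/9.15 = 3.1661.

3.1661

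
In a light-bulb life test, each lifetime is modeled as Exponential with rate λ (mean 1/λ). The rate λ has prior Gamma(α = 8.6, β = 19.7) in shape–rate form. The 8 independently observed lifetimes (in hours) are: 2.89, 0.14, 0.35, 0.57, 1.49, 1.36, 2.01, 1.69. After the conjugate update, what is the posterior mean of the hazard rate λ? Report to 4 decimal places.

With a Gamma(shape α, rate β) prior on the exponential rate λ, the posterior after n observations with total T = Σxᵢ is Gamma(α+n, β+T).
Sum of observations T = 10.50 hours; n = 8.
Posterior: Gamma(8.6+8, 19.7+10.50) = Gamma(16.6, 30.20).
Posterior mean of λ = α/β = 16.6/30.20 = 0.5497.

0.5497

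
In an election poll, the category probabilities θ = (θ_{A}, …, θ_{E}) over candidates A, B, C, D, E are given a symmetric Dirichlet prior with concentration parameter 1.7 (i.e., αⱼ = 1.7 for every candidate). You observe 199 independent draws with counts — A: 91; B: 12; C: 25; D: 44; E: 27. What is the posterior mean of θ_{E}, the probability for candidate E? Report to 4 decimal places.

The Dirichlet prior is conjugate to the Multinomial likelihood: each posterior αⱼ = prior αⱼ + observed count nⱼ.
Posterior concentration: (92.7, 13.7, 26.7, 45.7, 28.7), total = 207.5.
E[θ_{E}|data] = α_{E}/Σα = 28.7/207.5 = 0.1383.

0.1383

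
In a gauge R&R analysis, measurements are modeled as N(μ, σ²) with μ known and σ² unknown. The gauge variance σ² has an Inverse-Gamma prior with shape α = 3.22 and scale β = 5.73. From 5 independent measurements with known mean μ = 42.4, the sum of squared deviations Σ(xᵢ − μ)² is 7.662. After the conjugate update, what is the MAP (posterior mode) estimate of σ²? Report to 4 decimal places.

1.4228

With known mean μ and an Inverse-Gamma(α, β) prior on σ², the Normal likelihood is conjugate: posterior is Inv-Gamma(α + n/2, β + Σ(xᵢ−μ)²/2).
Posterior: Inv-Gamma(3.22 + 5/2, 5.73 + 7.662/2) = Inv-Gamma(5.72, 9.5610).
Mode = β/(α+1) = 9.5610/6.72 = 1.4228.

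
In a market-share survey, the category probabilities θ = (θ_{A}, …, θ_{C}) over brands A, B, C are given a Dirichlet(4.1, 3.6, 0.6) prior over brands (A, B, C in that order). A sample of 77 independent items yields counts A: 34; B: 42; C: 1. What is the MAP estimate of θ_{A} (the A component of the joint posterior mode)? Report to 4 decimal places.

The Dirichlet prior is conjugate to the Multinomial likelihood: each posterior αⱼ = prior αⱼ + observed count nⱼ.
Posterior concentration: (38.1, 45.6, 1.6), total = 85.3.
Joint mode component: (α_{A}−1)/(Σα−K) = 37.1/82.3 = 0.4508.

0.4508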